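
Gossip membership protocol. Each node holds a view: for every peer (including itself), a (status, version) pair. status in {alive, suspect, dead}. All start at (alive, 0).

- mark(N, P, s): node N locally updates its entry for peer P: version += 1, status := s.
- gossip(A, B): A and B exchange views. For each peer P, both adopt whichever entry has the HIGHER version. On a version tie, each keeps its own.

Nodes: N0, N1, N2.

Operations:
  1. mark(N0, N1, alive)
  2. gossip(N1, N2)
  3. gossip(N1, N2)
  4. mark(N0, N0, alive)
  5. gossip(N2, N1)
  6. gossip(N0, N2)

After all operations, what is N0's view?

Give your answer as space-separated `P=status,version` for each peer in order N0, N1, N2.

Op 1: N0 marks N1=alive -> (alive,v1)
Op 2: gossip N1<->N2 -> N1.N0=(alive,v0) N1.N1=(alive,v0) N1.N2=(alive,v0) | N2.N0=(alive,v0) N2.N1=(alive,v0) N2.N2=(alive,v0)
Op 3: gossip N1<->N2 -> N1.N0=(alive,v0) N1.N1=(alive,v0) N1.N2=(alive,v0) | N2.N0=(alive,v0) N2.N1=(alive,v0) N2.N2=(alive,v0)
Op 4: N0 marks N0=alive -> (alive,v1)
Op 5: gossip N2<->N1 -> N2.N0=(alive,v0) N2.N1=(alive,v0) N2.N2=(alive,v0) | N1.N0=(alive,v0) N1.N1=(alive,v0) N1.N2=(alive,v0)
Op 6: gossip N0<->N2 -> N0.N0=(alive,v1) N0.N1=(alive,v1) N0.N2=(alive,v0) | N2.N0=(alive,v1) N2.N1=(alive,v1) N2.N2=(alive,v0)

Answer: N0=alive,1 N1=alive,1 N2=alive,0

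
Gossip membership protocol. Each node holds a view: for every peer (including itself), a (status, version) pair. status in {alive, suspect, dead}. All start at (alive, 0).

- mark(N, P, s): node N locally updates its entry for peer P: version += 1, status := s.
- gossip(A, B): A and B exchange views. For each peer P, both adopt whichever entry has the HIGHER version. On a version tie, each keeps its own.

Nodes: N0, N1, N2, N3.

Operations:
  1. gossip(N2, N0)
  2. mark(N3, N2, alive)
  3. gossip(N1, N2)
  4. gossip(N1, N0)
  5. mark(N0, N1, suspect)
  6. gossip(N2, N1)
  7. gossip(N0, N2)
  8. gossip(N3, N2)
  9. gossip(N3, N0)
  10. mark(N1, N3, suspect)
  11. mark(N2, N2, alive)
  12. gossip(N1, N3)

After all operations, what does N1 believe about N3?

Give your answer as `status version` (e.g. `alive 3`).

Answer: suspect 1

Derivation:
Op 1: gossip N2<->N0 -> N2.N0=(alive,v0) N2.N1=(alive,v0) N2.N2=(alive,v0) N2.N3=(alive,v0) | N0.N0=(alive,v0) N0.N1=(alive,v0) N0.N2=(alive,v0) N0.N3=(alive,v0)
Op 2: N3 marks N2=alive -> (alive,v1)
Op 3: gossip N1<->N2 -> N1.N0=(alive,v0) N1.N1=(alive,v0) N1.N2=(alive,v0) N1.N3=(alive,v0) | N2.N0=(alive,v0) N2.N1=(alive,v0) N2.N2=(alive,v0) N2.N3=(alive,v0)
Op 4: gossip N1<->N0 -> N1.N0=(alive,v0) N1.N1=(alive,v0) N1.N2=(alive,v0) N1.N3=(alive,v0) | N0.N0=(alive,v0) N0.N1=(alive,v0) N0.N2=(alive,v0) N0.N3=(alive,v0)
Op 5: N0 marks N1=suspect -> (suspect,v1)
Op 6: gossip N2<->N1 -> N2.N0=(alive,v0) N2.N1=(alive,v0) N2.N2=(alive,v0) N2.N3=(alive,v0) | N1.N0=(alive,v0) N1.N1=(alive,v0) N1.N2=(alive,v0) N1.N3=(alive,v0)
Op 7: gossip N0<->N2 -> N0.N0=(alive,v0) N0.N1=(suspect,v1) N0.N2=(alive,v0) N0.N3=(alive,v0) | N2.N0=(alive,v0) N2.N1=(suspect,v1) N2.N2=(alive,v0) N2.N3=(alive,v0)
Op 8: gossip N3<->N2 -> N3.N0=(alive,v0) N3.N1=(suspect,v1) N3.N2=(alive,v1) N3.N3=(alive,v0) | N2.N0=(alive,v0) N2.N1=(suspect,v1) N2.N2=(alive,v1) N2.N3=(alive,v0)
Op 9: gossip N3<->N0 -> N3.N0=(alive,v0) N3.N1=(suspect,v1) N3.N2=(alive,v1) N3.N3=(alive,v0) | N0.N0=(alive,v0) N0.N1=(suspect,v1) N0.N2=(alive,v1) N0.N3=(alive,v0)
Op 10: N1 marks N3=suspect -> (suspect,v1)
Op 11: N2 marks N2=alive -> (alive,v2)
Op 12: gossip N1<->N3 -> N1.N0=(alive,v0) N1.N1=(suspect,v1) N1.N2=(alive,v1) N1.N3=(suspect,v1) | N3.N0=(alive,v0) N3.N1=(suspect,v1) N3.N2=(alive,v1) N3.N3=(suspect,v1)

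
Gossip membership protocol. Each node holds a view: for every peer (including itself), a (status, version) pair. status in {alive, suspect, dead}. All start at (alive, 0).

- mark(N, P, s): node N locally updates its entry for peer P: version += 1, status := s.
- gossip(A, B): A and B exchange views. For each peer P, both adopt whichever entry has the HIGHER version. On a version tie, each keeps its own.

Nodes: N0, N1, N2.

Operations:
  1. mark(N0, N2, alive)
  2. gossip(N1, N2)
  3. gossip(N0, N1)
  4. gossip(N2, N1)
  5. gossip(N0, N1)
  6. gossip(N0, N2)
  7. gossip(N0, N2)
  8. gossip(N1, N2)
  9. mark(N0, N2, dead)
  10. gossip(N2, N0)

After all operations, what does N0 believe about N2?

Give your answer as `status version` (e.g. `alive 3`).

Op 1: N0 marks N2=alive -> (alive,v1)
Op 2: gossip N1<->N2 -> N1.N0=(alive,v0) N1.N1=(alive,v0) N1.N2=(alive,v0) | N2.N0=(alive,v0) N2.N1=(alive,v0) N2.N2=(alive,v0)
Op 3: gossip N0<->N1 -> N0.N0=(alive,v0) N0.N1=(alive,v0) N0.N2=(alive,v1) | N1.N0=(alive,v0) N1.N1=(alive,v0) N1.N2=(alive,v1)
Op 4: gossip N2<->N1 -> N2.N0=(alive,v0) N2.N1=(alive,v0) N2.N2=(alive,v1) | N1.N0=(alive,v0) N1.N1=(alive,v0) N1.N2=(alive,v1)
Op 5: gossip N0<->N1 -> N0.N0=(alive,v0) N0.N1=(alive,v0) N0.N2=(alive,v1) | N1.N0=(alive,v0) N1.N1=(alive,v0) N1.N2=(alive,v1)
Op 6: gossip N0<->N2 -> N0.N0=(alive,v0) N0.N1=(alive,v0) N0.N2=(alive,v1) | N2.N0=(alive,v0) N2.N1=(alive,v0) N2.N2=(alive,v1)
Op 7: gossip N0<->N2 -> N0.N0=(alive,v0) N0.N1=(alive,v0) N0.N2=(alive,v1) | N2.N0=(alive,v0) N2.N1=(alive,v0) N2.N2=(alive,v1)
Op 8: gossip N1<->N2 -> N1.N0=(alive,v0) N1.N1=(alive,v0) N1.N2=(alive,v1) | N2.N0=(alive,v0) N2.N1=(alive,v0) N2.N2=(alive,v1)
Op 9: N0 marks N2=dead -> (dead,v2)
Op 10: gossip N2<->N0 -> N2.N0=(alive,v0) N2.N1=(alive,v0) N2.N2=(dead,v2) | N0.N0=(alive,v0) N0.N1=(alive,v0) N0.N2=(dead,v2)

Answer: dead 2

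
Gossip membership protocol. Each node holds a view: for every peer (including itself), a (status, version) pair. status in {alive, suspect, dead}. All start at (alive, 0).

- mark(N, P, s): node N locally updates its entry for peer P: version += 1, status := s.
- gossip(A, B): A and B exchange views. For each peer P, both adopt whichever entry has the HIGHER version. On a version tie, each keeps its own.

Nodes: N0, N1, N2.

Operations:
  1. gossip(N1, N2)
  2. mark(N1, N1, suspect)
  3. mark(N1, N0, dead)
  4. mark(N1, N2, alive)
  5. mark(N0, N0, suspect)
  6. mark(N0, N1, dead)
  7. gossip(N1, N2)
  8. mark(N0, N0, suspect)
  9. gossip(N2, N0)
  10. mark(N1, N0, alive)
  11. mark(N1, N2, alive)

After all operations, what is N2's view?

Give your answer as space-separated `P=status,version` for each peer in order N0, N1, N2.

Op 1: gossip N1<->N2 -> N1.N0=(alive,v0) N1.N1=(alive,v0) N1.N2=(alive,v0) | N2.N0=(alive,v0) N2.N1=(alive,v0) N2.N2=(alive,v0)
Op 2: N1 marks N1=suspect -> (suspect,v1)
Op 3: N1 marks N0=dead -> (dead,v1)
Op 4: N1 marks N2=alive -> (alive,v1)
Op 5: N0 marks N0=suspect -> (suspect,v1)
Op 6: N0 marks N1=dead -> (dead,v1)
Op 7: gossip N1<->N2 -> N1.N0=(dead,v1) N1.N1=(suspect,v1) N1.N2=(alive,v1) | N2.N0=(dead,v1) N2.N1=(suspect,v1) N2.N2=(alive,v1)
Op 8: N0 marks N0=suspect -> (suspect,v2)
Op 9: gossip N2<->N0 -> N2.N0=(suspect,v2) N2.N1=(suspect,v1) N2.N2=(alive,v1) | N0.N0=(suspect,v2) N0.N1=(dead,v1) N0.N2=(alive,v1)
Op 10: N1 marks N0=alive -> (alive,v2)
Op 11: N1 marks N2=alive -> (alive,v2)

Answer: N0=suspect,2 N1=suspect,1 N2=alive,1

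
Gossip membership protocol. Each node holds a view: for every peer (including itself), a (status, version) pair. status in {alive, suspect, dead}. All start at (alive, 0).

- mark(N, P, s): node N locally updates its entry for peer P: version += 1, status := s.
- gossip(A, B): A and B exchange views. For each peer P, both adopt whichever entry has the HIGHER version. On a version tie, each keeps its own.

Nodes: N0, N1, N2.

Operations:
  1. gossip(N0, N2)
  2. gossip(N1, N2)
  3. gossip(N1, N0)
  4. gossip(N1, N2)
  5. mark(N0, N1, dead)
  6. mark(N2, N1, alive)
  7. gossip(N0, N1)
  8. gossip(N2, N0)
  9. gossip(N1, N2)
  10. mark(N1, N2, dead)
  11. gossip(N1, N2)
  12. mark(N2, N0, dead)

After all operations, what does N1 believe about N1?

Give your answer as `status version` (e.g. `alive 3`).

Op 1: gossip N0<->N2 -> N0.N0=(alive,v0) N0.N1=(alive,v0) N0.N2=(alive,v0) | N2.N0=(alive,v0) N2.N1=(alive,v0) N2.N2=(alive,v0)
Op 2: gossip N1<->N2 -> N1.N0=(alive,v0) N1.N1=(alive,v0) N1.N2=(alive,v0) | N2.N0=(alive,v0) N2.N1=(alive,v0) N2.N2=(alive,v0)
Op 3: gossip N1<->N0 -> N1.N0=(alive,v0) N1.N1=(alive,v0) N1.N2=(alive,v0) | N0.N0=(alive,v0) N0.N1=(alive,v0) N0.N2=(alive,v0)
Op 4: gossip N1<->N2 -> N1.N0=(alive,v0) N1.N1=(alive,v0) N1.N2=(alive,v0) | N2.N0=(alive,v0) N2.N1=(alive,v0) N2.N2=(alive,v0)
Op 5: N0 marks N1=dead -> (dead,v1)
Op 6: N2 marks N1=alive -> (alive,v1)
Op 7: gossip N0<->N1 -> N0.N0=(alive,v0) N0.N1=(dead,v1) N0.N2=(alive,v0) | N1.N0=(alive,v0) N1.N1=(dead,v1) N1.N2=(alive,v0)
Op 8: gossip N2<->N0 -> N2.N0=(alive,v0) N2.N1=(alive,v1) N2.N2=(alive,v0) | N0.N0=(alive,v0) N0.N1=(dead,v1) N0.N2=(alive,v0)
Op 9: gossip N1<->N2 -> N1.N0=(alive,v0) N1.N1=(dead,v1) N1.N2=(alive,v0) | N2.N0=(alive,v0) N2.N1=(alive,v1) N2.N2=(alive,v0)
Op 10: N1 marks N2=dead -> (dead,v1)
Op 11: gossip N1<->N2 -> N1.N0=(alive,v0) N1.N1=(dead,v1) N1.N2=(dead,v1) | N2.N0=(alive,v0) N2.N1=(alive,v1) N2.N2=(dead,v1)
Op 12: N2 marks N0=dead -> (dead,v1)

Answer: dead 1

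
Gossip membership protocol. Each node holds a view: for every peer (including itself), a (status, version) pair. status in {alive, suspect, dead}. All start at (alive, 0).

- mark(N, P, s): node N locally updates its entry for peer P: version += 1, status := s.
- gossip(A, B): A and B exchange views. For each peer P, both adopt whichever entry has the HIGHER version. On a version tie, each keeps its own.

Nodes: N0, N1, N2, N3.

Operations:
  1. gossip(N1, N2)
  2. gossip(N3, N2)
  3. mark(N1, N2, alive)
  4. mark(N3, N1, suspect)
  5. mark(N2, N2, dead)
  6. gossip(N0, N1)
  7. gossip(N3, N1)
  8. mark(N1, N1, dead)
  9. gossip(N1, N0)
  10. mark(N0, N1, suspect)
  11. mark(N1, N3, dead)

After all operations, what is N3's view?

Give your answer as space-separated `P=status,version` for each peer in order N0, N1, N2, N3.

Answer: N0=alive,0 N1=suspect,1 N2=alive,1 N3=alive,0

Derivation:
Op 1: gossip N1<->N2 -> N1.N0=(alive,v0) N1.N1=(alive,v0) N1.N2=(alive,v0) N1.N3=(alive,v0) | N2.N0=(alive,v0) N2.N1=(alive,v0) N2.N2=(alive,v0) N2.N3=(alive,v0)
Op 2: gossip N3<->N2 -> N3.N0=(alive,v0) N3.N1=(alive,v0) N3.N2=(alive,v0) N3.N3=(alive,v0) | N2.N0=(alive,v0) N2.N1=(alive,v0) N2.N2=(alive,v0) N2.N3=(alive,v0)
Op 3: N1 marks N2=alive -> (alive,v1)
Op 4: N3 marks N1=suspect -> (suspect,v1)
Op 5: N2 marks N2=dead -> (dead,v1)
Op 6: gossip N0<->N1 -> N0.N0=(alive,v0) N0.N1=(alive,v0) N0.N2=(alive,v1) N0.N3=(alive,v0) | N1.N0=(alive,v0) N1.N1=(alive,v0) N1.N2=(alive,v1) N1.N3=(alive,v0)
Op 7: gossip N3<->N1 -> N3.N0=(alive,v0) N3.N1=(suspect,v1) N3.N2=(alive,v1) N3.N3=(alive,v0) | N1.N0=(alive,v0) N1.N1=(suspect,v1) N1.N2=(alive,v1) N1.N3=(alive,v0)
Op 8: N1 marks N1=dead -> (dead,v2)
Op 9: gossip N1<->N0 -> N1.N0=(alive,v0) N1.N1=(dead,v2) N1.N2=(alive,v1) N1.N3=(alive,v0) | N0.N0=(alive,v0) N0.N1=(dead,v2) N0.N2=(alive,v1) N0.N3=(alive,v0)
Op 10: N0 marks N1=suspect -> (suspect,v3)
Op 11: N1 marks N3=dead -> (dead,v1)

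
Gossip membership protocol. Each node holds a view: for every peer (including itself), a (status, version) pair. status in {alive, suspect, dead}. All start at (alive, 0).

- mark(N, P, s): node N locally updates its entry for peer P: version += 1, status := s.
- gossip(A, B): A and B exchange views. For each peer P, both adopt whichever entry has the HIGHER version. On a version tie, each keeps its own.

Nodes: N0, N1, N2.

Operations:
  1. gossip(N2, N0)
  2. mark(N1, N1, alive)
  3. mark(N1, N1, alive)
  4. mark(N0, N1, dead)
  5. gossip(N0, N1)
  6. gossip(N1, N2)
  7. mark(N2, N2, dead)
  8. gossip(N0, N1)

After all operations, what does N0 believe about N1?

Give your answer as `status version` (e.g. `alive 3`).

Answer: alive 2

Derivation:
Op 1: gossip N2<->N0 -> N2.N0=(alive,v0) N2.N1=(alive,v0) N2.N2=(alive,v0) | N0.N0=(alive,v0) N0.N1=(alive,v0) N0.N2=(alive,v0)
Op 2: N1 marks N1=alive -> (alive,v1)
Op 3: N1 marks N1=alive -> (alive,v2)
Op 4: N0 marks N1=dead -> (dead,v1)
Op 5: gossip N0<->N1 -> N0.N0=(alive,v0) N0.N1=(alive,v2) N0.N2=(alive,v0) | N1.N0=(alive,v0) N1.N1=(alive,v2) N1.N2=(alive,v0)
Op 6: gossip N1<->N2 -> N1.N0=(alive,v0) N1.N1=(alive,v2) N1.N2=(alive,v0) | N2.N0=(alive,v0) N2.N1=(alive,v2) N2.N2=(alive,v0)
Op 7: N2 marks N2=dead -> (dead,v1)
Op 8: gossip N0<->N1 -> N0.N0=(alive,v0) N0.N1=(alive,v2) N0.N2=(alive,v0) | N1.N0=(alive,v0) N1.N1=(alive,v2) N1.N2=(alive,v0)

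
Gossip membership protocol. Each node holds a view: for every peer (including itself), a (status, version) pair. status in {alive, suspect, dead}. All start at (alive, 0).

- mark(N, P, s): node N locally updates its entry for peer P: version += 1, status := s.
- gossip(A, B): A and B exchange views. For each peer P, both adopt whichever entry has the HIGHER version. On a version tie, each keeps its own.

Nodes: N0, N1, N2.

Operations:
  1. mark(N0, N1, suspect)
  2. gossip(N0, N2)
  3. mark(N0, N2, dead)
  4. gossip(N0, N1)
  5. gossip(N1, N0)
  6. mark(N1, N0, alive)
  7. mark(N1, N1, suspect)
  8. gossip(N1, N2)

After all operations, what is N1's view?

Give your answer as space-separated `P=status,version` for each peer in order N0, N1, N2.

Answer: N0=alive,1 N1=suspect,2 N2=dead,1

Derivation:
Op 1: N0 marks N1=suspect -> (suspect,v1)
Op 2: gossip N0<->N2 -> N0.N0=(alive,v0) N0.N1=(suspect,v1) N0.N2=(alive,v0) | N2.N0=(alive,v0) N2.N1=(suspect,v1) N2.N2=(alive,v0)
Op 3: N0 marks N2=dead -> (dead,v1)
Op 4: gossip N0<->N1 -> N0.N0=(alive,v0) N0.N1=(suspect,v1) N0.N2=(dead,v1) | N1.N0=(alive,v0) N1.N1=(suspect,v1) N1.N2=(dead,v1)
Op 5: gossip N1<->N0 -> N1.N0=(alive,v0) N1.N1=(suspect,v1) N1.N2=(dead,v1) | N0.N0=(alive,v0) N0.N1=(suspect,v1) N0.N2=(dead,v1)
Op 6: N1 marks N0=alive -> (alive,v1)
Op 7: N1 marks N1=suspect -> (suspect,v2)
Op 8: gossip N1<->N2 -> N1.N0=(alive,v1) N1.N1=(suspect,v2) N1.N2=(dead,v1) | N2.N0=(alive,v1) N2.N1=(suspect,v2) N2.N2=(dead,v1)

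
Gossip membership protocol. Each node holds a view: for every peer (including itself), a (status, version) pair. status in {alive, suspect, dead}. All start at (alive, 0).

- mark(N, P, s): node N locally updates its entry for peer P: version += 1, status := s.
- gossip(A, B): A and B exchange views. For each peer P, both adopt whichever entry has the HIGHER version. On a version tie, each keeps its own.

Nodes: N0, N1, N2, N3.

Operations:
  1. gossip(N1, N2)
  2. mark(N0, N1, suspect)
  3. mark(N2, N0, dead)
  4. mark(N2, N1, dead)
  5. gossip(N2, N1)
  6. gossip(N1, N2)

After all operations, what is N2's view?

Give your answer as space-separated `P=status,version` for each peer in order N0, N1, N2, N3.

Op 1: gossip N1<->N2 -> N1.N0=(alive,v0) N1.N1=(alive,v0) N1.N2=(alive,v0) N1.N3=(alive,v0) | N2.N0=(alive,v0) N2.N1=(alive,v0) N2.N2=(alive,v0) N2.N3=(alive,v0)
Op 2: N0 marks N1=suspect -> (suspect,v1)
Op 3: N2 marks N0=dead -> (dead,v1)
Op 4: N2 marks N1=dead -> (dead,v1)
Op 5: gossip N2<->N1 -> N2.N0=(dead,v1) N2.N1=(dead,v1) N2.N2=(alive,v0) N2.N3=(alive,v0) | N1.N0=(dead,v1) N1.N1=(dead,v1) N1.N2=(alive,v0) N1.N3=(alive,v0)
Op 6: gossip N1<->N2 -> N1.N0=(dead,v1) N1.N1=(dead,v1) N1.N2=(alive,v0) N1.N3=(alive,v0) | N2.N0=(dead,v1) N2.N1=(dead,v1) N2.N2=(alive,v0) N2.N3=(alive,v0)

Answer: N0=dead,1 N1=dead,1 N2=alive,0 N3=alive,0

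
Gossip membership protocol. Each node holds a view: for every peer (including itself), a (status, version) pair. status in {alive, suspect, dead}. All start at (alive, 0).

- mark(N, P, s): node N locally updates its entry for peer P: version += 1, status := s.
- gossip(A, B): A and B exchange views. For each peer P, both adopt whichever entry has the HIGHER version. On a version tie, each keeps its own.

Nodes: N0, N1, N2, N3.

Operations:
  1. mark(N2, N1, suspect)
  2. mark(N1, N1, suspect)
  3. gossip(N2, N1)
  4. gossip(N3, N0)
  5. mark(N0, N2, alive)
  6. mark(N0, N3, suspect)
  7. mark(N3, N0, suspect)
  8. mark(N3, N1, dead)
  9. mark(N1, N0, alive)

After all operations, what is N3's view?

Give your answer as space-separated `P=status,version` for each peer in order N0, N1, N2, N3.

Op 1: N2 marks N1=suspect -> (suspect,v1)
Op 2: N1 marks N1=suspect -> (suspect,v1)
Op 3: gossip N2<->N1 -> N2.N0=(alive,v0) N2.N1=(suspect,v1) N2.N2=(alive,v0) N2.N3=(alive,v0) | N1.N0=(alive,v0) N1.N1=(suspect,v1) N1.N2=(alive,v0) N1.N3=(alive,v0)
Op 4: gossip N3<->N0 -> N3.N0=(alive,v0) N3.N1=(alive,v0) N3.N2=(alive,v0) N3.N3=(alive,v0) | N0.N0=(alive,v0) N0.N1=(alive,v0) N0.N2=(alive,v0) N0.N3=(alive,v0)
Op 5: N0 marks N2=alive -> (alive,v1)
Op 6: N0 marks N3=suspect -> (suspect,v1)
Op 7: N3 marks N0=suspect -> (suspect,v1)
Op 8: N3 marks N1=dead -> (dead,v1)
Op 9: N1 marks N0=alive -> (alive,v1)

Answer: N0=suspect,1 N1=dead,1 N2=alive,0 N3=alive,0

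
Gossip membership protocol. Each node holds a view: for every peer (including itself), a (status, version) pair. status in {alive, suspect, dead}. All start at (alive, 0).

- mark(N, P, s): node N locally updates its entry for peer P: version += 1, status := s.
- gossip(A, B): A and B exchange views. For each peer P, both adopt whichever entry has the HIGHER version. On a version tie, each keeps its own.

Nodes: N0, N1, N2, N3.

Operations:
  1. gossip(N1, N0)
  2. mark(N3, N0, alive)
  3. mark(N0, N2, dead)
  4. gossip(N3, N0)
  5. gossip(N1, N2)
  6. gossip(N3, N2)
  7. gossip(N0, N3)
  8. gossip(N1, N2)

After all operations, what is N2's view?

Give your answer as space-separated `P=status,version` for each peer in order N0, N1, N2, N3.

Op 1: gossip N1<->N0 -> N1.N0=(alive,v0) N1.N1=(alive,v0) N1.N2=(alive,v0) N1.N3=(alive,v0) | N0.N0=(alive,v0) N0.N1=(alive,v0) N0.N2=(alive,v0) N0.N3=(alive,v0)
Op 2: N3 marks N0=alive -> (alive,v1)
Op 3: N0 marks N2=dead -> (dead,v1)
Op 4: gossip N3<->N0 -> N3.N0=(alive,v1) N3.N1=(alive,v0) N3.N2=(dead,v1) N3.N3=(alive,v0) | N0.N0=(alive,v1) N0.N1=(alive,v0) N0.N2=(dead,v1) N0.N3=(alive,v0)
Op 5: gossip N1<->N2 -> N1.N0=(alive,v0) N1.N1=(alive,v0) N1.N2=(alive,v0) N1.N3=(alive,v0) | N2.N0=(alive,v0) N2.N1=(alive,v0) N2.N2=(alive,v0) N2.N3=(alive,v0)
Op 6: gossip N3<->N2 -> N3.N0=(alive,v1) N3.N1=(alive,v0) N3.N2=(dead,v1) N3.N3=(alive,v0) | N2.N0=(alive,v1) N2.N1=(alive,v0) N2.N2=(dead,v1) N2.N3=(alive,v0)
Op 7: gossip N0<->N3 -> N0.N0=(alive,v1) N0.N1=(alive,v0) N0.N2=(dead,v1) N0.N3=(alive,v0) | N3.N0=(alive,v1) N3.N1=(alive,v0) N3.N2=(dead,v1) N3.N3=(alive,v0)
Op 8: gossip N1<->N2 -> N1.N0=(alive,v1) N1.N1=(alive,v0) N1.N2=(dead,v1) N1.N3=(alive,v0) | N2.N0=(alive,v1) N2.N1=(alive,v0) N2.N2=(dead,v1) N2.N3=(alive,v0)

Answer: N0=alive,1 N1=alive,0 N2=dead,1 N3=alive,0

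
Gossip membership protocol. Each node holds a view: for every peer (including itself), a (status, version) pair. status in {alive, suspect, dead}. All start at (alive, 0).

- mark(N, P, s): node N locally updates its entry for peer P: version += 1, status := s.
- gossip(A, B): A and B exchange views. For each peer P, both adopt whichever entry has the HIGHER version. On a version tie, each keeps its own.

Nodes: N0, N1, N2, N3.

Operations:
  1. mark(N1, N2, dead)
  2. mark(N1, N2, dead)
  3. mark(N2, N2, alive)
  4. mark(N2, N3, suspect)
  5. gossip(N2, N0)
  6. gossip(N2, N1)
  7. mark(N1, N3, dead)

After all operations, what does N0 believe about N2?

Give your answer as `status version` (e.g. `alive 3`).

Answer: alive 1

Derivation:
Op 1: N1 marks N2=dead -> (dead,v1)
Op 2: N1 marks N2=dead -> (dead,v2)
Op 3: N2 marks N2=alive -> (alive,v1)
Op 4: N2 marks N3=suspect -> (suspect,v1)
Op 5: gossip N2<->N0 -> N2.N0=(alive,v0) N2.N1=(alive,v0) N2.N2=(alive,v1) N2.N3=(suspect,v1) | N0.N0=(alive,v0) N0.N1=(alive,v0) N0.N2=(alive,v1) N0.N3=(suspect,v1)
Op 6: gossip N2<->N1 -> N2.N0=(alive,v0) N2.N1=(alive,v0) N2.N2=(dead,v2) N2.N3=(suspect,v1) | N1.N0=(alive,v0) N1.N1=(alive,v0) N1.N2=(dead,v2) N1.N3=(suspect,v1)
Op 7: N1 marks N3=dead -> (dead,v2)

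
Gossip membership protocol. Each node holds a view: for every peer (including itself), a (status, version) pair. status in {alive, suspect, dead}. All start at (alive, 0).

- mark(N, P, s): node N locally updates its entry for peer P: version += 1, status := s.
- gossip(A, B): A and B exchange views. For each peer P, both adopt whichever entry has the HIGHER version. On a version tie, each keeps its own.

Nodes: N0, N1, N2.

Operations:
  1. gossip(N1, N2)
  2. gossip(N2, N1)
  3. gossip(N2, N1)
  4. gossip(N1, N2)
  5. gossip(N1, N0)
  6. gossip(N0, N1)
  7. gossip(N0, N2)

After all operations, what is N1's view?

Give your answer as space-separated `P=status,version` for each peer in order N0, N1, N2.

Op 1: gossip N1<->N2 -> N1.N0=(alive,v0) N1.N1=(alive,v0) N1.N2=(alive,v0) | N2.N0=(alive,v0) N2.N1=(alive,v0) N2.N2=(alive,v0)
Op 2: gossip N2<->N1 -> N2.N0=(alive,v0) N2.N1=(alive,v0) N2.N2=(alive,v0) | N1.N0=(alive,v0) N1.N1=(alive,v0) N1.N2=(alive,v0)
Op 3: gossip N2<->N1 -> N2.N0=(alive,v0) N2.N1=(alive,v0) N2.N2=(alive,v0) | N1.N0=(alive,v0) N1.N1=(alive,v0) N1.N2=(alive,v0)
Op 4: gossip N1<->N2 -> N1.N0=(alive,v0) N1.N1=(alive,v0) N1.N2=(alive,v0) | N2.N0=(alive,v0) N2.N1=(alive,v0) N2.N2=(alive,v0)
Op 5: gossip N1<->N0 -> N1.N0=(alive,v0) N1.N1=(alive,v0) N1.N2=(alive,v0) | N0.N0=(alive,v0) N0.N1=(alive,v0) N0.N2=(alive,v0)
Op 6: gossip N0<->N1 -> N0.N0=(alive,v0) N0.N1=(alive,v0) N0.N2=(alive,v0) | N1.N0=(alive,v0) N1.N1=(alive,v0) N1.N2=(alive,v0)
Op 7: gossip N0<->N2 -> N0.N0=(alive,v0) N0.N1=(alive,v0) N0.N2=(alive,v0) | N2.N0=(alive,v0) N2.N1=(alive,v0) N2.N2=(alive,v0)

Answer: N0=alive,0 N1=alive,0 N2=alive,0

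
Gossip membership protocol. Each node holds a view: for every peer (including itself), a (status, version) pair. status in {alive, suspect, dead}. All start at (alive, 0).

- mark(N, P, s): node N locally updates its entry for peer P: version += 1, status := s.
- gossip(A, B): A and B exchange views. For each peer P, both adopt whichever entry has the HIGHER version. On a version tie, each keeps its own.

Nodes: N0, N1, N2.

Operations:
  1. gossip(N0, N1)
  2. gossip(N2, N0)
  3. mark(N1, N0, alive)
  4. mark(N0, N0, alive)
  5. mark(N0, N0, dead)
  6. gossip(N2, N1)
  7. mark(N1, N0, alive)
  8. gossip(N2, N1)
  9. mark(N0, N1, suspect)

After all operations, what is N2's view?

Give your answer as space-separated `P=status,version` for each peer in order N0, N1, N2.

Op 1: gossip N0<->N1 -> N0.N0=(alive,v0) N0.N1=(alive,v0) N0.N2=(alive,v0) | N1.N0=(alive,v0) N1.N1=(alive,v0) N1.N2=(alive,v0)
Op 2: gossip N2<->N0 -> N2.N0=(alive,v0) N2.N1=(alive,v0) N2.N2=(alive,v0) | N0.N0=(alive,v0) N0.N1=(alive,v0) N0.N2=(alive,v0)
Op 3: N1 marks N0=alive -> (alive,v1)
Op 4: N0 marks N0=alive -> (alive,v1)
Op 5: N0 marks N0=dead -> (dead,v2)
Op 6: gossip N2<->N1 -> N2.N0=(alive,v1) N2.N1=(alive,v0) N2.N2=(alive,v0) | N1.N0=(alive,v1) N1.N1=(alive,v0) N1.N2=(alive,v0)
Op 7: N1 marks N0=alive -> (alive,v2)
Op 8: gossip N2<->N1 -> N2.N0=(alive,v2) N2.N1=(alive,v0) N2.N2=(alive,v0) | N1.N0=(alive,v2) N1.N1=(alive,v0) N1.N2=(alive,v0)
Op 9: N0 marks N1=suspect -> (suspect,v1)

Answer: N0=alive,2 N1=alive,0 N2=alive,0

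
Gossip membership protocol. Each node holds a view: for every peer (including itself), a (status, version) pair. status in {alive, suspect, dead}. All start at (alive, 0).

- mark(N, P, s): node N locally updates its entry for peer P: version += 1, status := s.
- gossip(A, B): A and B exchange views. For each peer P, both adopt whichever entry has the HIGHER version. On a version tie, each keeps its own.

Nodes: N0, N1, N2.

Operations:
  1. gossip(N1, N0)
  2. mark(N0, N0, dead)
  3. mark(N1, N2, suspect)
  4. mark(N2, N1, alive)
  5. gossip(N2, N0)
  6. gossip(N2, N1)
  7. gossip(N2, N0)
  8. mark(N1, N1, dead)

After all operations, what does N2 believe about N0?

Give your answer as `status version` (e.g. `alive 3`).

Op 1: gossip N1<->N0 -> N1.N0=(alive,v0) N1.N1=(alive,v0) N1.N2=(alive,v0) | N0.N0=(alive,v0) N0.N1=(alive,v0) N0.N2=(alive,v0)
Op 2: N0 marks N0=dead -> (dead,v1)
Op 3: N1 marks N2=suspect -> (suspect,v1)
Op 4: N2 marks N1=alive -> (alive,v1)
Op 5: gossip N2<->N0 -> N2.N0=(dead,v1) N2.N1=(alive,v1) N2.N2=(alive,v0) | N0.N0=(dead,v1) N0.N1=(alive,v1) N0.N2=(alive,v0)
Op 6: gossip N2<->N1 -> N2.N0=(dead,v1) N2.N1=(alive,v1) N2.N2=(suspect,v1) | N1.N0=(dead,v1) N1.N1=(alive,v1) N1.N2=(suspect,v1)
Op 7: gossip N2<->N0 -> N2.N0=(dead,v1) N2.N1=(alive,v1) N2.N2=(suspect,v1) | N0.N0=(dead,v1) N0.N1=(alive,v1) N0.N2=(suspect,v1)
Op 8: N1 marks N1=dead -> (dead,v2)

Answer: dead 1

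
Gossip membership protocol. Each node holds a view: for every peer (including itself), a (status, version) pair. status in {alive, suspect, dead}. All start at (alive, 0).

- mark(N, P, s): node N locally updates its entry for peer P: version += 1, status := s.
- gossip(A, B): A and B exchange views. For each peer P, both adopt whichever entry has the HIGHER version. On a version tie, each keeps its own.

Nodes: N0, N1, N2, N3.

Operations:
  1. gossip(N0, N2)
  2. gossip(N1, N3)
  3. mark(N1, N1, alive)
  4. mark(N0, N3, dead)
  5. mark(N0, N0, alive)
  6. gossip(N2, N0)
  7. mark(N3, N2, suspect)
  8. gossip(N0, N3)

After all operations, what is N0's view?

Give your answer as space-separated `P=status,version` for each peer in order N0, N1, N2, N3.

Answer: N0=alive,1 N1=alive,0 N2=suspect,1 N3=dead,1

Derivation:
Op 1: gossip N0<->N2 -> N0.N0=(alive,v0) N0.N1=(alive,v0) N0.N2=(alive,v0) N0.N3=(alive,v0) | N2.N0=(alive,v0) N2.N1=(alive,v0) N2.N2=(alive,v0) N2.N3=(alive,v0)
Op 2: gossip N1<->N3 -> N1.N0=(alive,v0) N1.N1=(alive,v0) N1.N2=(alive,v0) N1.N3=(alive,v0) | N3.N0=(alive,v0) N3.N1=(alive,v0) N3.N2=(alive,v0) N3.N3=(alive,v0)
Op 3: N1 marks N1=alive -> (alive,v1)
Op 4: N0 marks N3=dead -> (dead,v1)
Op 5: N0 marks N0=alive -> (alive,v1)
Op 6: gossip N2<->N0 -> N2.N0=(alive,v1) N2.N1=(alive,v0) N2.N2=(alive,v0) N2.N3=(dead,v1) | N0.N0=(alive,v1) N0.N1=(alive,v0) N0.N2=(alive,v0) N0.N3=(dead,v1)
Op 7: N3 marks N2=suspect -> (suspect,v1)
Op 8: gossip N0<->N3 -> N0.N0=(alive,v1) N0.N1=(alive,v0) N0.N2=(suspect,v1) N0.N3=(dead,v1) | N3.N0=(alive,v1) N3.N1=(alive,v0) N3.N2=(suspect,v1) N3.N3=(dead,v1)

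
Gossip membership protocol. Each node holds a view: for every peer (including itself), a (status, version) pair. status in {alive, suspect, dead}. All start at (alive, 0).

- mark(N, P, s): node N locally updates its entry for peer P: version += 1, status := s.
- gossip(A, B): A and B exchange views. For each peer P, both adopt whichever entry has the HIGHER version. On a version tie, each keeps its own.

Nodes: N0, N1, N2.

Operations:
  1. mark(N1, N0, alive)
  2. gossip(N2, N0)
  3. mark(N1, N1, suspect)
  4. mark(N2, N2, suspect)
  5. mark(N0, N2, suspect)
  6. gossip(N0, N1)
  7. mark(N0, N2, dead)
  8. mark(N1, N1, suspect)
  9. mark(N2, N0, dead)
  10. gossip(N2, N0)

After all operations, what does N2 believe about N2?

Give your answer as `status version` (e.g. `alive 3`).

Op 1: N1 marks N0=alive -> (alive,v1)
Op 2: gossip N2<->N0 -> N2.N0=(alive,v0) N2.N1=(alive,v0) N2.N2=(alive,v0) | N0.N0=(alive,v0) N0.N1=(alive,v0) N0.N2=(alive,v0)
Op 3: N1 marks N1=suspect -> (suspect,v1)
Op 4: N2 marks N2=suspect -> (suspect,v1)
Op 5: N0 marks N2=suspect -> (suspect,v1)
Op 6: gossip N0<->N1 -> N0.N0=(alive,v1) N0.N1=(suspect,v1) N0.N2=(suspect,v1) | N1.N0=(alive,v1) N1.N1=(suspect,v1) N1.N2=(suspect,v1)
Op 7: N0 marks N2=dead -> (dead,v2)
Op 8: N1 marks N1=suspect -> (suspect,v2)
Op 9: N2 marks N0=dead -> (dead,v1)
Op 10: gossip N2<->N0 -> N2.N0=(dead,v1) N2.N1=(suspect,v1) N2.N2=(dead,v2) | N0.N0=(alive,v1) N0.N1=(suspect,v1) N0.N2=(dead,v2)

Answer: dead 2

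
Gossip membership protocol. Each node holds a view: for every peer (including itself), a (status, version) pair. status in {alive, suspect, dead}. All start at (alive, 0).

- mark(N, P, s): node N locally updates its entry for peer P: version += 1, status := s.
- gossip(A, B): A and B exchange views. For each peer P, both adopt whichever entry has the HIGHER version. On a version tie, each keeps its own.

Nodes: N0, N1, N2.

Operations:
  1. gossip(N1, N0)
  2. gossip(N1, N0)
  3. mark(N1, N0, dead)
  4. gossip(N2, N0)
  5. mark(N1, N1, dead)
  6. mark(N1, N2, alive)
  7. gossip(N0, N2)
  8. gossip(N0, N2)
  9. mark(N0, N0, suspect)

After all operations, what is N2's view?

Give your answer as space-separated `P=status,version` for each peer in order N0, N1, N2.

Op 1: gossip N1<->N0 -> N1.N0=(alive,v0) N1.N1=(alive,v0) N1.N2=(alive,v0) | N0.N0=(alive,v0) N0.N1=(alive,v0) N0.N2=(alive,v0)
Op 2: gossip N1<->N0 -> N1.N0=(alive,v0) N1.N1=(alive,v0) N1.N2=(alive,v0) | N0.N0=(alive,v0) N0.N1=(alive,v0) N0.N2=(alive,v0)
Op 3: N1 marks N0=dead -> (dead,v1)
Op 4: gossip N2<->N0 -> N2.N0=(alive,v0) N2.N1=(alive,v0) N2.N2=(alive,v0) | N0.N0=(alive,v0) N0.N1=(alive,v0) N0.N2=(alive,v0)
Op 5: N1 marks N1=dead -> (dead,v1)
Op 6: N1 marks N2=alive -> (alive,v1)
Op 7: gossip N0<->N2 -> N0.N0=(alive,v0) N0.N1=(alive,v0) N0.N2=(alive,v0) | N2.N0=(alive,v0) N2.N1=(alive,v0) N2.N2=(alive,v0)
Op 8: gossip N0<->N2 -> N0.N0=(alive,v0) N0.N1=(alive,v0) N0.N2=(alive,v0) | N2.N0=(alive,v0) N2.N1=(alive,v0) N2.N2=(alive,v0)
Op 9: N0 marks N0=suspect -> (suspect,v1)

Answer: N0=alive,0 N1=alive,0 N2=alive,0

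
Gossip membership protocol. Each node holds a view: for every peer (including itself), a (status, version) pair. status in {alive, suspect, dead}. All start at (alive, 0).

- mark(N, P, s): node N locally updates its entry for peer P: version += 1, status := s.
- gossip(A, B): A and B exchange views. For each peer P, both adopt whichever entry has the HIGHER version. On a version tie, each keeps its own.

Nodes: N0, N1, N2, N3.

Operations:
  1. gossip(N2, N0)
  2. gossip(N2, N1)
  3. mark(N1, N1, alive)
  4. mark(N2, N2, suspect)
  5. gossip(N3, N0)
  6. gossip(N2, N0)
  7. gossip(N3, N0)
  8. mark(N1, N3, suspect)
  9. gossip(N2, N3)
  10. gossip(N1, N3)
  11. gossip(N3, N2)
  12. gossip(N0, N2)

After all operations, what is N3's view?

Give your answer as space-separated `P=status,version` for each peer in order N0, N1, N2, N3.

Answer: N0=alive,0 N1=alive,1 N2=suspect,1 N3=suspect,1

Derivation:
Op 1: gossip N2<->N0 -> N2.N0=(alive,v0) N2.N1=(alive,v0) N2.N2=(alive,v0) N2.N3=(alive,v0) | N0.N0=(alive,v0) N0.N1=(alive,v0) N0.N2=(alive,v0) N0.N3=(alive,v0)
Op 2: gossip N2<->N1 -> N2.N0=(alive,v0) N2.N1=(alive,v0) N2.N2=(alive,v0) N2.N3=(alive,v0) | N1.N0=(alive,v0) N1.N1=(alive,v0) N1.N2=(alive,v0) N1.N3=(alive,v0)
Op 3: N1 marks N1=alive -> (alive,v1)
Op 4: N2 marks N2=suspect -> (suspect,v1)
Op 5: gossip N3<->N0 -> N3.N0=(alive,v0) N3.N1=(alive,v0) N3.N2=(alive,v0) N3.N3=(alive,v0) | N0.N0=(alive,v0) N0.N1=(alive,v0) N0.N2=(alive,v0) N0.N3=(alive,v0)
Op 6: gossip N2<->N0 -> N2.N0=(alive,v0) N2.N1=(alive,v0) N2.N2=(suspect,v1) N2.N3=(alive,v0) | N0.N0=(alive,v0) N0.N1=(alive,v0) N0.N2=(suspect,v1) N0.N3=(alive,v0)
Op 7: gossip N3<->N0 -> N3.N0=(alive,v0) N3.N1=(alive,v0) N3.N2=(suspect,v1) N3.N3=(alive,v0) | N0.N0=(alive,v0) N0.N1=(alive,v0) N0.N2=(suspect,v1) N0.N3=(alive,v0)
Op 8: N1 marks N3=suspect -> (suspect,v1)
Op 9: gossip N2<->N3 -> N2.N0=(alive,v0) N2.N1=(alive,v0) N2.N2=(suspect,v1) N2.N3=(alive,v0) | N3.N0=(alive,v0) N3.N1=(alive,v0) N3.N2=(suspect,v1) N3.N3=(alive,v0)
Op 10: gossip N1<->N3 -> N1.N0=(alive,v0) N1.N1=(alive,v1) N1.N2=(suspect,v1) N1.N3=(suspect,v1) | N3.N0=(alive,v0) N3.N1=(alive,v1) N3.N2=(suspect,v1) N3.N3=(suspect,v1)
Op 11: gossip N3<->N2 -> N3.N0=(alive,v0) N3.N1=(alive,v1) N3.N2=(suspect,v1) N3.N3=(suspect,v1) | N2.N0=(alive,v0) N2.N1=(alive,v1) N2.N2=(suspect,v1) N2.N3=(suspect,v1)
Op 12: gossip N0<->N2 -> N0.N0=(alive,v0) N0.N1=(alive,v1) N0.N2=(suspect,v1) N0.N3=(suspect,v1) | N2.N0=(alive,v0) N2.N1=(alive,v1) N2.N2=(suspect,v1) N2.N3=(suspect,v1)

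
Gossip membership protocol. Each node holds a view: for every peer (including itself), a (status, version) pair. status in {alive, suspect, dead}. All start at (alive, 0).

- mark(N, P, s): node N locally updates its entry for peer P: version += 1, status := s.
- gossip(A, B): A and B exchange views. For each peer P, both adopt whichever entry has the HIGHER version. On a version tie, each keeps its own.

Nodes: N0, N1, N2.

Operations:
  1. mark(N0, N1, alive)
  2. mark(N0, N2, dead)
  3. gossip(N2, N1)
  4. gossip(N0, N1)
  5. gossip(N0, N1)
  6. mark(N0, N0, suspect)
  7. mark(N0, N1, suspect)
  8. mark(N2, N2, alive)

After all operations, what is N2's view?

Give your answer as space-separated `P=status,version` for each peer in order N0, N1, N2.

Op 1: N0 marks N1=alive -> (alive,v1)
Op 2: N0 marks N2=dead -> (dead,v1)
Op 3: gossip N2<->N1 -> N2.N0=(alive,v0) N2.N1=(alive,v0) N2.N2=(alive,v0) | N1.N0=(alive,v0) N1.N1=(alive,v0) N1.N2=(alive,v0)
Op 4: gossip N0<->N1 -> N0.N0=(alive,v0) N0.N1=(alive,v1) N0.N2=(dead,v1) | N1.N0=(alive,v0) N1.N1=(alive,v1) N1.N2=(dead,v1)
Op 5: gossip N0<->N1 -> N0.N0=(alive,v0) N0.N1=(alive,v1) N0.N2=(dead,v1) | N1.N0=(alive,v0) N1.N1=(alive,v1) N1.N2=(dead,v1)
Op 6: N0 marks N0=suspect -> (suspect,v1)
Op 7: N0 marks N1=suspect -> (suspect,v2)
Op 8: N2 marks N2=alive -> (alive,v1)

Answer: N0=alive,0 N1=alive,0 N2=alive,1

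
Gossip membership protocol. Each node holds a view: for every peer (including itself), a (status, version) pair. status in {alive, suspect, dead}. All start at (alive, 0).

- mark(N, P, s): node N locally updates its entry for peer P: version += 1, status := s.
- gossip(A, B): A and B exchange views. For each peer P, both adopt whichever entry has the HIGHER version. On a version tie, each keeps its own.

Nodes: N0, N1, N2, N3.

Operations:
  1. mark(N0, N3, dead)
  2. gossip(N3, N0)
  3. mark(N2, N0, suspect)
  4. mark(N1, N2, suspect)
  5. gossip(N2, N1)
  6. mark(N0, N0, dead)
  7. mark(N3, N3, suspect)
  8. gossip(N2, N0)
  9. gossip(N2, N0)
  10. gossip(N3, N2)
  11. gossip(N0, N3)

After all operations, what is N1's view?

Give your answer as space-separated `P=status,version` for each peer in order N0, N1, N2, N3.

Op 1: N0 marks N3=dead -> (dead,v1)
Op 2: gossip N3<->N0 -> N3.N0=(alive,v0) N3.N1=(alive,v0) N3.N2=(alive,v0) N3.N3=(dead,v1) | N0.N0=(alive,v0) N0.N1=(alive,v0) N0.N2=(alive,v0) N0.N3=(dead,v1)
Op 3: N2 marks N0=suspect -> (suspect,v1)
Op 4: N1 marks N2=suspect -> (suspect,v1)
Op 5: gossip N2<->N1 -> N2.N0=(suspect,v1) N2.N1=(alive,v0) N2.N2=(suspect,v1) N2.N3=(alive,v0) | N1.N0=(suspect,v1) N1.N1=(alive,v0) N1.N2=(suspect,v1) N1.N3=(alive,v0)
Op 6: N0 marks N0=dead -> (dead,v1)
Op 7: N3 marks N3=suspect -> (suspect,v2)
Op 8: gossip N2<->N0 -> N2.N0=(suspect,v1) N2.N1=(alive,v0) N2.N2=(suspect,v1) N2.N3=(dead,v1) | N0.N0=(dead,v1) N0.N1=(alive,v0) N0.N2=(suspect,v1) N0.N3=(dead,v1)
Op 9: gossip N2<->N0 -> N2.N0=(suspect,v1) N2.N1=(alive,v0) N2.N2=(suspect,v1) N2.N3=(dead,v1) | N0.N0=(dead,v1) N0.N1=(alive,v0) N0.N2=(suspect,v1) N0.N3=(dead,v1)
Op 10: gossip N3<->N2 -> N3.N0=(suspect,v1) N3.N1=(alive,v0) N3.N2=(suspect,v1) N3.N3=(suspect,v2) | N2.N0=(suspect,v1) N2.N1=(alive,v0) N2.N2=(suspect,v1) N2.N3=(suspect,v2)
Op 11: gossip N0<->N3 -> N0.N0=(dead,v1) N0.N1=(alive,v0) N0.N2=(suspect,v1) N0.N3=(suspect,v2) | N3.N0=(suspect,v1) N3.N1=(alive,v0) N3.N2=(suspect,v1) N3.N3=(suspect,v2)

Answer: N0=suspect,1 N1=alive,0 N2=suspect,1 N3=alive,0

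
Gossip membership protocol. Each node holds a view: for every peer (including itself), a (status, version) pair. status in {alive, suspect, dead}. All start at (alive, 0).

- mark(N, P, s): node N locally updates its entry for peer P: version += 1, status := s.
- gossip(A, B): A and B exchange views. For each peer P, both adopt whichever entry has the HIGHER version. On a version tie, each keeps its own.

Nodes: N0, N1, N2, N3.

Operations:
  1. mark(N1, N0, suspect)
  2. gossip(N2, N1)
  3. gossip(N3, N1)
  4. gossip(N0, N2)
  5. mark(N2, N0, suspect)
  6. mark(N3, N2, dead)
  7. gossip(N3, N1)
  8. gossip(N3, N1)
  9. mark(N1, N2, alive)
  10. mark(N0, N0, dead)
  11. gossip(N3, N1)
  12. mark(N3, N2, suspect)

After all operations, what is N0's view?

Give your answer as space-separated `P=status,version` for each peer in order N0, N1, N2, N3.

Answer: N0=dead,2 N1=alive,0 N2=alive,0 N3=alive,0

Derivation:
Op 1: N1 marks N0=suspect -> (suspect,v1)
Op 2: gossip N2<->N1 -> N2.N0=(suspect,v1) N2.N1=(alive,v0) N2.N2=(alive,v0) N2.N3=(alive,v0) | N1.N0=(suspect,v1) N1.N1=(alive,v0) N1.N2=(alive,v0) N1.N3=(alive,v0)
Op 3: gossip N3<->N1 -> N3.N0=(suspect,v1) N3.N1=(alive,v0) N3.N2=(alive,v0) N3.N3=(alive,v0) | N1.N0=(suspect,v1) N1.N1=(alive,v0) N1.N2=(alive,v0) N1.N3=(alive,v0)
Op 4: gossip N0<->N2 -> N0.N0=(suspect,v1) N0.N1=(alive,v0) N0.N2=(alive,v0) N0.N3=(alive,v0) | N2.N0=(suspect,v1) N2.N1=(alive,v0) N2.N2=(alive,v0) N2.N3=(alive,v0)
Op 5: N2 marks N0=suspect -> (suspect,v2)
Op 6: N3 marks N2=dead -> (dead,v1)
Op 7: gossip N3<->N1 -> N3.N0=(suspect,v1) N3.N1=(alive,v0) N3.N2=(dead,v1) N3.N3=(alive,v0) | N1.N0=(suspect,v1) N1.N1=(alive,v0) N1.N2=(dead,v1) N1.N3=(alive,v0)
Op 8: gossip N3<->N1 -> N3.N0=(suspect,v1) N3.N1=(alive,v0) N3.N2=(dead,v1) N3.N3=(alive,v0) | N1.N0=(suspect,v1) N1.N1=(alive,v0) N1.N2=(dead,v1) N1.N3=(alive,v0)
Op 9: N1 marks N2=alive -> (alive,v2)
Op 10: N0 marks N0=dead -> (dead,v2)
Op 11: gossip N3<->N1 -> N3.N0=(suspect,v1) N3.N1=(alive,v0) N3.N2=(alive,v2) N3.N3=(alive,v0) | N1.N0=(suspect,v1) N1.N1=(alive,v0) N1.N2=(alive,v2) N1.N3=(alive,v0)
Op 12: N3 marks N2=suspect -> (suspect,v3)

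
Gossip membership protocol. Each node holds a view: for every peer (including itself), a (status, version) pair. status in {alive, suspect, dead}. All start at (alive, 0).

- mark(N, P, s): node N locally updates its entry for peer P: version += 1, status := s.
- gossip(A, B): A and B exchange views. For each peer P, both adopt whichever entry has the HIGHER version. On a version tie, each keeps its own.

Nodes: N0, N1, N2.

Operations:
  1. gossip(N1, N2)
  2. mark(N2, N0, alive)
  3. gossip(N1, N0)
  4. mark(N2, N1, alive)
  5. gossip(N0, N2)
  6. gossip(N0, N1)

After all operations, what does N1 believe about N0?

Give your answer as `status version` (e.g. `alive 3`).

Op 1: gossip N1<->N2 -> N1.N0=(alive,v0) N1.N1=(alive,v0) N1.N2=(alive,v0) | N2.N0=(alive,v0) N2.N1=(alive,v0) N2.N2=(alive,v0)
Op 2: N2 marks N0=alive -> (alive,v1)
Op 3: gossip N1<->N0 -> N1.N0=(alive,v0) N1.N1=(alive,v0) N1.N2=(alive,v0) | N0.N0=(alive,v0) N0.N1=(alive,v0) N0.N2=(alive,v0)
Op 4: N2 marks N1=alive -> (alive,v1)
Op 5: gossip N0<->N2 -> N0.N0=(alive,v1) N0.N1=(alive,v1) N0.N2=(alive,v0) | N2.N0=(alive,v1) N2.N1=(alive,v1) N2.N2=(alive,v0)
Op 6: gossip N0<->N1 -> N0.N0=(alive,v1) N0.N1=(alive,v1) N0.N2=(alive,v0) | N1.N0=(alive,v1) N1.N1=(alive,v1) N1.N2=(alive,v0)

Answer: alive 1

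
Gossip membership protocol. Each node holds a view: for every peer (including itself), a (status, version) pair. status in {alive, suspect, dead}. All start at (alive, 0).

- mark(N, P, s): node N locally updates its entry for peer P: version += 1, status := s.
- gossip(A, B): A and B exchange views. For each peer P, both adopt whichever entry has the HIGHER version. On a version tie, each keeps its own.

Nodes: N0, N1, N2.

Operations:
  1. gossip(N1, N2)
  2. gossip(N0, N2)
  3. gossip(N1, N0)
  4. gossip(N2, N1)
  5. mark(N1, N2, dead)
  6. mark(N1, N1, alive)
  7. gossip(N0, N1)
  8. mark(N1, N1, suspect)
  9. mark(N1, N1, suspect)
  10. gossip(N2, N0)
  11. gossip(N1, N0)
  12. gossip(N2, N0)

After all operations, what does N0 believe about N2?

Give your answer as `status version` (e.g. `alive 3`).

Answer: dead 1

Derivation:
Op 1: gossip N1<->N2 -> N1.N0=(alive,v0) N1.N1=(alive,v0) N1.N2=(alive,v0) | N2.N0=(alive,v0) N2.N1=(alive,v0) N2.N2=(alive,v0)
Op 2: gossip N0<->N2 -> N0.N0=(alive,v0) N0.N1=(alive,v0) N0.N2=(alive,v0) | N2.N0=(alive,v0) N2.N1=(alive,v0) N2.N2=(alive,v0)
Op 3: gossip N1<->N0 -> N1.N0=(alive,v0) N1.N1=(alive,v0) N1.N2=(alive,v0) | N0.N0=(alive,v0) N0.N1=(alive,v0) N0.N2=(alive,v0)
Op 4: gossip N2<->N1 -> N2.N0=(alive,v0) N2.N1=(alive,v0) N2.N2=(alive,v0) | N1.N0=(alive,v0) N1.N1=(alive,v0) N1.N2=(alive,v0)
Op 5: N1 marks N2=dead -> (dead,v1)
Op 6: N1 marks N1=alive -> (alive,v1)
Op 7: gossip N0<->N1 -> N0.N0=(alive,v0) N0.N1=(alive,v1) N0.N2=(dead,v1) | N1.N0=(alive,v0) N1.N1=(alive,v1) N1.N2=(dead,v1)
Op 8: N1 marks N1=suspect -> (suspect,v2)
Op 9: N1 marks N1=suspect -> (suspect,v3)
Op 10: gossip N2<->N0 -> N2.N0=(alive,v0) N2.N1=(alive,v1) N2.N2=(dead,v1) | N0.N0=(alive,v0) N0.N1=(alive,v1) N0.N2=(dead,v1)
Op 11: gossip N1<->N0 -> N1.N0=(alive,v0) N1.N1=(suspect,v3) N1.N2=(dead,v1) | N0.N0=(alive,v0) N0.N1=(suspect,v3) N0.N2=(dead,v1)
Op 12: gossip N2<->N0 -> N2.N0=(alive,v0) N2.N1=(suspect,v3) N2.N2=(dead,v1) | N0.N0=(alive,v0) N0.N1=(suspect,v3) N0.N2=(dead,v1)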